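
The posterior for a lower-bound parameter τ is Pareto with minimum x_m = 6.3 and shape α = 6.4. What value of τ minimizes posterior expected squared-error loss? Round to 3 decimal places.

The Pareto density is strictly decreasing on [x_m, ∞), so the mode is x_m = 6.300.
Mean = α·x_m/(α−1) = 6.4·6.3/5.4 = 7.467.
Squared-error loss ⇒ the optimal estimator is the posterior mean.

7.467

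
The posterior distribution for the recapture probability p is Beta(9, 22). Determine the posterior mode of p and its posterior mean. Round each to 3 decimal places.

p_MAP = 0.276, E[p|data] = 0.290

Mode = (9−1)/(9+22−2) = 8/29 = 0.276.
Mean = 9/(9+22) = 9/31 = 0.290.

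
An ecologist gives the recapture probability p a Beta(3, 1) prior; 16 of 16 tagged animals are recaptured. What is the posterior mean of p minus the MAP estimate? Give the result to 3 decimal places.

-0.050

Posterior: Beta(3+16, 1+0) = Beta(19, 1).
Since β = 1 ≤ 1 and α > 1, the Beta density is monotone increasing on [0,1]; the mode is at 1.
Mean = 19/(19+1) = 0.950.
Difference = 0.950 − 1.000 = -0.050.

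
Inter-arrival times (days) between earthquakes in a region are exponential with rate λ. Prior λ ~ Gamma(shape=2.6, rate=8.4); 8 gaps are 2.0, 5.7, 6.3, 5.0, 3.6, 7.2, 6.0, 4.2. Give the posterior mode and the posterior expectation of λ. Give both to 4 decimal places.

Σ times = 40.0. Posterior: Gamma(shape = 2.6+8 = 10.6, rate = 8.4+40.0 = 48.4).
Mode = (α−1)/β = 9.6/48.4 = 0.1983.
Mean = α/β = 10.6/48.4 = 0.2190.

posterior mode = 0.1983, posterior expectation = 0.2190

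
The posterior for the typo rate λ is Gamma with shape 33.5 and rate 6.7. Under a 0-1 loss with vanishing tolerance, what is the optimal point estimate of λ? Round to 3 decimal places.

4.851

Mode = (α−1)/β = 32.5/6.7 = 4.851.
Mean = α/β = 33.5/6.7 = 5.000.
This is the posterior mode — the MAP estimate.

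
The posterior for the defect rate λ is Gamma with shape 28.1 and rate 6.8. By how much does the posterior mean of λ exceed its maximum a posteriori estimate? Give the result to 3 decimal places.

Mode = (α−1)/β = 27.1/6.8 = 3.985.
Mean = α/β = 28.1/6.8 = 4.132.
Difference = 4.132 − 3.985 = 0.147.
Mean > mode: the posterior has a right tail.

0.147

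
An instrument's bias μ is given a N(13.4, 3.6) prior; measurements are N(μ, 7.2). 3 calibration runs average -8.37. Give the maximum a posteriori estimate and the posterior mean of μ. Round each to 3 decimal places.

MAP: 0.338. Posterior mean: 0.338.

Posterior for μ is Normal. Precision-weighted mean: (1/3.6·13.4 + 3/7.2·-8.37) / (1/3.6 + 3/7.2) = 0.338.
A Normal posterior is symmetric, so mode = mean.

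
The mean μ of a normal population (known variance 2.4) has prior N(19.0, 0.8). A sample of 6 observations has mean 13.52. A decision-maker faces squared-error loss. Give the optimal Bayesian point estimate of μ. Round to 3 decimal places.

15.347

Posterior for μ is Normal. Precision-weighted mean: (1/0.8·19.0 + 6/2.4·13.52) / (1/0.8 + 6/2.4) = 15.347.
A Normal posterior is symmetric, so mode = mean.
Squared-error loss ⇒ the optimal estimator is the posterior mean.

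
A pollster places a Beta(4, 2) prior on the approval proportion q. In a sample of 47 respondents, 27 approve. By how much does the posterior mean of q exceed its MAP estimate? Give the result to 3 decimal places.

Posterior: Beta(4+27, 2+20) = Beta(31, 22).
Mode = (31−1)/(31+22−2) = 30/51 = 0.588.
Mean = 31/(31+22) = 31/53 = 0.585.
Difference = 0.585 − 0.588 = -0.003.

-0.003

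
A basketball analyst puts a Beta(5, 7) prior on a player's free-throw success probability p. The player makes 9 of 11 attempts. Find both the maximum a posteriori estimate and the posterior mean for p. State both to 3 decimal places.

maximum a posteriori estimate = 0.619, posterior mean = 0.609

Posterior: Beta(5+9, 7+2) = Beta(14, 9).
Mode = (14−1)/(14+9−2) = 13/21 = 0.619.
Mean = 14/(14+9) = 14/23 = 0.609.
The posterior is left-skewed, so the mode exceeds the mean.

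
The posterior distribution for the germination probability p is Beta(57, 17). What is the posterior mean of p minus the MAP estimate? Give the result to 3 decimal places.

-0.008

Mode = (57−1)/(57+17−2) = 56/72 = 0.778.
Mean = 57/(57+17) = 57/74 = 0.770.
Difference = 0.770 − 0.778 = -0.008.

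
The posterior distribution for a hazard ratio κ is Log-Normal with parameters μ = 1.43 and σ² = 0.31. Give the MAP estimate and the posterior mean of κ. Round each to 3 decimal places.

Mode = exp(μ − σ²) = exp(1.12) = 3.065.
Mean = exp(μ + σ²/2) = exp(1.585) = 4.879.

κ_MAP = 3.065, E[κ|data] = 4.879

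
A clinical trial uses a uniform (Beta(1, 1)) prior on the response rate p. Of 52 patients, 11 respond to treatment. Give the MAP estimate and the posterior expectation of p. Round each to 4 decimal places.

Posterior: Beta(1+11, 1+41) = Beta(12, 42).
Mode = (12−1)/(12+42−2) = 11/52 = 0.2115.
With a flat prior the MAP equals the MLE, 11/52.
Mean = 12/(12+42) = 12/54 = 0.2222.

p_MAP = 0.2115, E[p|data] = 0.2222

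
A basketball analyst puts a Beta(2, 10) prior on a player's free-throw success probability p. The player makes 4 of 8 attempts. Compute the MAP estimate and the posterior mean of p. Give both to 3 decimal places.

Posterior: Beta(2+4, 10+4) = Beta(6, 14).
Mode = (6−1)/(6+14−2) = 5/18 = 0.278.
Mean = 6/(6+14) = 6/20 = 0.300.

MAP = 0.278, posterior mean = 0.300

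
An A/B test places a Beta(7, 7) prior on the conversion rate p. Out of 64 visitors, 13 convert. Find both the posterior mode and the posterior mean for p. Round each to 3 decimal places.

Posterior: Beta(7+13, 7+51) = Beta(20, 58).
Mode = (20−1)/(20+58−2) = 19/76 = 0.250.
Mean = 20/(20+58) = 20/78 = 0.256.

MAP = 0.250, posterior mean = 0.256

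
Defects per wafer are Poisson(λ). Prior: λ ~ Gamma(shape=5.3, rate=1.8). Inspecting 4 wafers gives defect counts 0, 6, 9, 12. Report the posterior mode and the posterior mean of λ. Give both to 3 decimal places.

Σ counts = 27. Posterior: Gamma(shape = 5.3+27 = 32.3, rate = 1.8+4 = 5.8).
Mode = (α−1)/β = 31.3/5.8 = 5.397.
Mean = α/β = 32.3/5.8 = 5.569.

λ_MAP = 5.397, E[λ|data] = 5.569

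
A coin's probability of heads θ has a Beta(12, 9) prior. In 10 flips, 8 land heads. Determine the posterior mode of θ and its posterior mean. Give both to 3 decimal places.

Posterior: Beta(12+8, 9+2) = Beta(20, 11).
Mode = (20−1)/(20+11−2) = 19/29 = 0.655.
Mean = 20/(20+11) = 20/31 = 0.645.

MAP = 0.655; posterior mean = 0.645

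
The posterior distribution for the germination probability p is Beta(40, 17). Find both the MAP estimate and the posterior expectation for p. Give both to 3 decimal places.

MAP = 0.709; posterior mean = 0.702

Mode = (40−1)/(40+17−2) = 39/55 = 0.709.
Mean = 40/(40+17) = 40/57 = 0.702.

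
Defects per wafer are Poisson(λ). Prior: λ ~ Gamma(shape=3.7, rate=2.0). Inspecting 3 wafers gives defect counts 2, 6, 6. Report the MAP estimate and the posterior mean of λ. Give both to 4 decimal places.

MAP = 3.3400; posterior mean = 3.5400

Σ counts = 14. Posterior: Gamma(shape = 3.7+14 = 17.7, rate = 2.0+3 = 5.0).
Mode = (α−1)/β = 16.7/5.0 = 3.3400.
Mean = α/β = 17.7/5.0 = 3.5400.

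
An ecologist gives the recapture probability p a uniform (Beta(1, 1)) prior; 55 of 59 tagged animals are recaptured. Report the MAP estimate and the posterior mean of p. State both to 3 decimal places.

MAP = 0.932; posterior mean = 0.918

Posterior: Beta(1+55, 1+4) = Beta(56, 5).
Mode = (56−1)/(56+5−2) = 55/59 = 0.932.
With a flat prior the MAP equals the MLE, 55/59.
Mean = 56/(56+5) = 56/61 = 0.918.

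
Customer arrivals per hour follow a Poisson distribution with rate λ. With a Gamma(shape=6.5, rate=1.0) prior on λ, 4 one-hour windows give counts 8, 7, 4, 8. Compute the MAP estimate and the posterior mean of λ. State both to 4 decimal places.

Σ counts = 27. Posterior: Gamma(shape = 6.5+27 = 33.5, rate = 1.0+4 = 5.0).
Mode = (α−1)/β = 32.5/5.0 = 6.5000.
Mean = α/β = 33.5/5.0 = 6.7000.
Mean > mode: the posterior has a right tail.

λ_MAP = 6.5000, E[λ|data] = 6.7000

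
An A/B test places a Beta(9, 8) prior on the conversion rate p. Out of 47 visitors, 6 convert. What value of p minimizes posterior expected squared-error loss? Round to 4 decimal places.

0.2344

Posterior: Beta(9+6, 8+41) = Beta(15, 49).
Mode = (15−1)/(15+49−2) = 14/62 = 0.2258.
Mean = 15/(15+49) = 15/64 = 0.2344.
Squared-error loss ⇒ the optimal estimator is the posterior mean.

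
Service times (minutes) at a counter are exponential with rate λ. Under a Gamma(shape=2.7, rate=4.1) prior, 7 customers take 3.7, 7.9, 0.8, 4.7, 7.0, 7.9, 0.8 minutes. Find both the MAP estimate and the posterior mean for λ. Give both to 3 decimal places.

MAP = 0.236; posterior mean = 0.263

Σ times = 32.8. Posterior: Gamma(shape = 2.7+7 = 9.7, rate = 4.1+32.8 = 36.9).
Mode = (α−1)/β = 8.7/36.9 = 0.236.
Mean = α/β = 9.7/36.9 = 0.263.
The posterior is right-skewed, so the mean exceeds the mode.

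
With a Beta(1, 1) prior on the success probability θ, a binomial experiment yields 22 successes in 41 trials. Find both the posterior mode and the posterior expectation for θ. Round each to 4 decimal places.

MAP: 0.5366. Posterior mean: 0.5349.

Posterior: Beta(1+22, 1+19) = Beta(23, 20).
Mode = (23−1)/(23+20−2) = 22/41 = 0.5366.
With a flat prior the MAP equals the MLE, 22/41.
Mean = 23/(23+20) = 23/43 = 0.5349.
The posterior is left-skewed, so the mode exceeds the mean.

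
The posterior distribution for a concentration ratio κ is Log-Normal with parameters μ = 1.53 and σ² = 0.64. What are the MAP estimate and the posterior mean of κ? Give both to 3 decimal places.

Mode = exp(μ − σ²) = exp(0.89) = 2.435.
Mean = exp(μ + σ²/2) = exp(1.850) = 6.360.

MAP estimate = 2.435, posterior mean = 6.360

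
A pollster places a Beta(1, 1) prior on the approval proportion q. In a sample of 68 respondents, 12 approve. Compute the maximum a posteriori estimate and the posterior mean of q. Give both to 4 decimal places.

Posterior: Beta(1+12, 1+56) = Beta(13, 57).
Mode = (13−1)/(13+57−2) = 12/68 = 0.1765.
With a flat prior the MAP equals the MLE, 12/68.
Mean = 13/(13+57) = 13/70 = 0.1857.
Right-skewed posterior ⇒ mode < mean.

maximum a posteriori estimate = 0.1765, posterior mean = 0.1857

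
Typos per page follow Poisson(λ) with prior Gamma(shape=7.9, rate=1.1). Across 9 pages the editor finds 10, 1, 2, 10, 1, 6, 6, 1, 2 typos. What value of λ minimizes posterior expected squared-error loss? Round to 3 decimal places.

4.644

Σ counts = 39. Posterior: Gamma(shape = 7.9+39 = 46.9, rate = 1.1+9 = 10.1).
Mode = (α−1)/β = 45.9/10.1 = 4.545.
Mean = α/β = 46.9/10.1 = 4.644.
Squared-error loss ⇒ the optimal estimator is the posterior mean.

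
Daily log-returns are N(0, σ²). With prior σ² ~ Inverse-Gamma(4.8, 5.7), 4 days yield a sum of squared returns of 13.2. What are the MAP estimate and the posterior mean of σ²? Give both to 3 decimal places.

Posterior: Inverse-Gamma(shape = 4.8+4/2 = 6.8, scale = 5.7+13.2/2 = 12.3).
Mode = β/(α+1) = 12.3/7.8 = 1.577.
Mean = β/(α−1) = 12.3/5.8 = 2.121.
Right-skewed posterior ⇒ mode < mean.

σ²_MAP = 1.577, E[σ²|data] = 2.121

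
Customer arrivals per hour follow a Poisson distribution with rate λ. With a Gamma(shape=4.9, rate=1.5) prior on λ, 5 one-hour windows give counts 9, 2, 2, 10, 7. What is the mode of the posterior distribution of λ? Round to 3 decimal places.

5.215

Σ counts = 30. Posterior: Gamma(shape = 4.9+30 = 34.9, rate = 1.5+5 = 6.5).
Mode = (α−1)/β = 33.9/6.5 = 5.215.
Mean = α/β = 34.9/6.5 = 5.369.
This is the posterior mode — the MAP estimate.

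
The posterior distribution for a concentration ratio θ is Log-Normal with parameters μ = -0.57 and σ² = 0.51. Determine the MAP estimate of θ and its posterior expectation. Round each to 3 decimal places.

MAP = 0.340; posterior mean = 0.730

Mode = exp(μ − σ²) = exp(-1.08) = 0.340.
Mean = exp(μ + σ²/2) = exp(-0.315) = 0.730.
The mean is pulled above the mode by the posterior's right skew.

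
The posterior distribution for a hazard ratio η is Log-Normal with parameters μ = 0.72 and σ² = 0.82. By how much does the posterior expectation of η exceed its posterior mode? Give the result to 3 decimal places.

Mode = exp(μ − σ²) = exp(-0.10) = 0.905.
Mean = exp(μ + σ²/2) = exp(1.130) = 3.096.
Difference = 3.096 − 0.905 = 2.191.
Right-skewed posterior ⇒ mode < mean.

2.191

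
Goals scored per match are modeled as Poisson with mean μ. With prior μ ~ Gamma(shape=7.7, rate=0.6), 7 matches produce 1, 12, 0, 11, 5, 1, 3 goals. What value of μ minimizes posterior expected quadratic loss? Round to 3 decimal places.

5.355

Σ counts = 33. Posterior: Gamma(shape = 7.7+33 = 40.7, rate = 0.6+7 = 7.6).
Mode = (α−1)/β = 39.7/7.6 = 5.224.
Mean = α/β = 40.7/7.6 = 5.355.
Quadratic loss ⇒ the optimal estimator is the posterior mean.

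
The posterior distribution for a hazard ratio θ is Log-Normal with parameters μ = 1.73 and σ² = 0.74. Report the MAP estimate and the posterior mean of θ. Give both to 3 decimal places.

MAP: 2.691. Posterior mean: 8.166.

Mode = exp(μ − σ²) = exp(0.99) = 2.691.
Mean = exp(μ + σ²/2) = exp(2.100) = 8.166.
Right-skewed posterior ⇒ mode < mean.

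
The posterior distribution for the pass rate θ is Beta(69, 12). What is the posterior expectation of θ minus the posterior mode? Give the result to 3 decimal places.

-0.009

Mode = (69−1)/(69+12−2) = 68/79 = 0.861.
Mean = 69/(69+12) = 69/81 = 0.852.
Difference = 0.852 − 0.861 = -0.009.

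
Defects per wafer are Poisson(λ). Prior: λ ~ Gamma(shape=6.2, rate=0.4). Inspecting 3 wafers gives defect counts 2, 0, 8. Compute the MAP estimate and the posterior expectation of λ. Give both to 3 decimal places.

MAP = 4.471; posterior mean = 4.765

Σ counts = 10. Posterior: Gamma(shape = 6.2+10 = 16.2, rate = 0.4+3 = 3.4).
Mode = (α−1)/β = 15.2/3.4 = 4.471.
Mean = α/β = 16.2/3.4 = 4.765.
The posterior is right-skewed, so the mean exceeds the mode.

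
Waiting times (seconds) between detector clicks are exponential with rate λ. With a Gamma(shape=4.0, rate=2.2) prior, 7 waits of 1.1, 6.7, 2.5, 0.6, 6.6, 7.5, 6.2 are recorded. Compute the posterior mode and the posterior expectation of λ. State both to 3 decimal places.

Σ times = 31.2. Posterior: Gamma(shape = 4.0+7 = 11.0, rate = 2.2+31.2 = 33.4).
Mode = (α−1)/β = 10.0/33.4 = 0.299.
Mean = α/β = 11.0/33.4 = 0.329.

MAP = 0.299; posterior mean = 0.329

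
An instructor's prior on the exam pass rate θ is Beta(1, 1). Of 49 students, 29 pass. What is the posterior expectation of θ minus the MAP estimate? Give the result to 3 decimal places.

-0.004

Posterior: Beta(1+29, 1+20) = Beta(30, 21).
Mode = (30−1)/(30+21−2) = 29/49 = 0.592.
With a flat prior the MAP equals the MLE, 29/49.
Mean = 30/(30+21) = 30/51 = 0.588.
Difference = 0.588 − 0.592 = -0.004.
Left-skewed posterior ⇒ mean < mode.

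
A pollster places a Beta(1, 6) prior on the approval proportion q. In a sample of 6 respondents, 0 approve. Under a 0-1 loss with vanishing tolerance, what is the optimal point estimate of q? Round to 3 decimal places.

0.000

Posterior: Beta(1+0, 6+6) = Beta(1, 12).
Since α = 1 ≤ 1 and β > 1, the Beta density is monotone decreasing on [0,1]; the mode is at 0.
Mean = 1/(1+12) = 0.077.
This is the posterior mode — the MAP estimate.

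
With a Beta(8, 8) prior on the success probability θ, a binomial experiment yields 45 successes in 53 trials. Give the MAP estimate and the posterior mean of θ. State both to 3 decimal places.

MAP = 0.776; posterior mean = 0.768

Posterior: Beta(8+45, 8+8) = Beta(53, 16).
Mode = (53−1)/(53+16−2) = 52/67 = 0.776.
Mean = 53/(53+16) = 53/69 = 0.768.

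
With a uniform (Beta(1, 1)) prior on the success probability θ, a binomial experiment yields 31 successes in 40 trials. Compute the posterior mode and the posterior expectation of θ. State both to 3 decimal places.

MAP = 0.775, posterior mean = 0.762

Posterior: Beta(1+31, 1+9) = Beta(32, 10).
Mode = (32−1)/(32+10−2) = 31/40 = 0.775.
Mean = 32/(32+10) = 32/42 = 0.762.
The posterior is left-skewed, so the mode exceeds the mean.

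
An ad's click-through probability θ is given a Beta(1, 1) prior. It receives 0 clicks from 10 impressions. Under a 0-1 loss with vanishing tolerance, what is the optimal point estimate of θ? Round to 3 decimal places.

Posterior: Beta(1+0, 1+10) = Beta(1, 11).
Since α = 1 ≤ 1 and β > 1, the Beta density is monotone decreasing on [0,1]; the mode is at 0.
Mean = 1/(1+11) = 0.083.
This is the posterior mode — the MAP estimate.

0.000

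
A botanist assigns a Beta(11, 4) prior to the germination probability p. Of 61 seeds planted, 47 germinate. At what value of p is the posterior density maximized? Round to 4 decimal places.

0.7703

Posterior: Beta(11+47, 4+14) = Beta(58, 18).
Mode = (58−1)/(58+18−2) = 57/74 = 0.7703.
Mean = 58/(58+18) = 58/76 = 0.7632.
This is the posterior mode — the MAP estimate.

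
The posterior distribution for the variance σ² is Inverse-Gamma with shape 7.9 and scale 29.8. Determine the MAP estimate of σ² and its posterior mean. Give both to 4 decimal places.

Mode = β/(α+1) = 29.8/8.9 = 3.3483.
Mean = β/(α−1) = 29.8/6.9 = 4.3188.

MAP: 3.3483. Posterior mean: 4.3188.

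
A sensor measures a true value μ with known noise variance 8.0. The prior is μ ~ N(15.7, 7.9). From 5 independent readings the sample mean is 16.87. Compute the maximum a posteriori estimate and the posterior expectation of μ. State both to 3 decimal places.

Posterior for μ is Normal. Precision-weighted mean: (1/7.9·15.7 + 5/8.0·16.87) / (1/7.9 + 5/8.0) = 16.673.
A Normal posterior is symmetric, so mode = mean.

MAP: 16.673. Posterior mean: 16.673.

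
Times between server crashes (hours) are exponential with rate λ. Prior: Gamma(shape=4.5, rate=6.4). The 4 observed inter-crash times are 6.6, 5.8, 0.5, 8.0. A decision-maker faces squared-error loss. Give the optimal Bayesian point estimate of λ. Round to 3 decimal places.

Σ times = 20.9. Posterior: Gamma(shape = 4.5+4 = 8.5, rate = 6.4+20.9 = 27.3).
Mode = (α−1)/β = 7.5/27.3 = 0.275.
Mean = α/β = 8.5/27.3 = 0.311.
Squared-error loss ⇒ the optimal estimator is the posterior mean.

0.311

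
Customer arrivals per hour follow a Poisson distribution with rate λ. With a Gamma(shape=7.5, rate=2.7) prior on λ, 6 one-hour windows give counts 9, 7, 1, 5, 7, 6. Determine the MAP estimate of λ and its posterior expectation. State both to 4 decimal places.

MAP = 4.7701, posterior mean = 4.8851

Σ counts = 35. Posterior: Gamma(shape = 7.5+35 = 42.5, rate = 2.7+6 = 8.7).
Mode = (α−1)/β = 41.5/8.7 = 4.7701.
Mean = α/β = 42.5/8.7 = 4.8851.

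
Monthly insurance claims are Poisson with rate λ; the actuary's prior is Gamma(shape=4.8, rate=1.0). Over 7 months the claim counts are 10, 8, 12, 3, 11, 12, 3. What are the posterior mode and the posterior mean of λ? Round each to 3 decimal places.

Σ counts = 59. Posterior: Gamma(shape = 4.8+59 = 63.8, rate = 1.0+7 = 8.0).
Mode = (α−1)/β = 62.8/8.0 = 7.850.
Mean = α/β = 63.8/8.0 = 7.975.

λ_MAP = 7.850, E[λ|data] = 7.975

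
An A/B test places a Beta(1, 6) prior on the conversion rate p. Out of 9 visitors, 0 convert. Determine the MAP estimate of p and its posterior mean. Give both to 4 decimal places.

Posterior: Beta(1+0, 6+9) = Beta(1, 15).
Since α = 1 ≤ 1 and β > 1, the Beta density is monotone decreasing on [0,1]; the mode is at 0.
Mean = 1/(1+15) = 0.0625.
The mean is pulled above the mode by the posterior's right skew.

p_MAP = 0.0000, E[p|data] = 0.0625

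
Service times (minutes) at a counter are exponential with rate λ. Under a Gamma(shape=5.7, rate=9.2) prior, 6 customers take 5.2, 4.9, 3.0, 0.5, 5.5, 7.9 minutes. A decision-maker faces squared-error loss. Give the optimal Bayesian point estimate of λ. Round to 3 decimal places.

Σ times = 27.0. Posterior: Gamma(shape = 5.7+6 = 11.7, rate = 9.2+27.0 = 36.2).
Mode = (α−1)/β = 10.7/36.2 = 0.296.
Mean = α/β = 11.7/36.2 = 0.323.
Squared-error loss ⇒ the optimal estimator is the posterior mean.

0.323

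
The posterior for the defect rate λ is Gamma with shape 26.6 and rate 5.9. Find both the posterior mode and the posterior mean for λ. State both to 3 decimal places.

Mode = (α−1)/β = 25.6/5.9 = 4.339.
Mean = α/β = 26.6/5.9 = 4.508.
The posterior is right-skewed, so the mean exceeds the mode.

MAP = 4.339, posterior mean = 4.508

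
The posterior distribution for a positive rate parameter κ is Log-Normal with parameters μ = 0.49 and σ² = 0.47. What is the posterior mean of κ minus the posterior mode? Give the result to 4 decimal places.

Mode = exp(μ − σ²) = exp(0.02) = 1.0202.
Mean = exp(μ + σ²/2) = exp(0.725) = 2.0647.
Difference = 2.0647 − 1.0202 = 1.0445.

1.0445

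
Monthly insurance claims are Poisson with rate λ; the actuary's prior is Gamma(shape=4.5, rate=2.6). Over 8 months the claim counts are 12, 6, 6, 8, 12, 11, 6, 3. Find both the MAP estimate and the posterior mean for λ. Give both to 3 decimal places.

MAP = 6.368, posterior mean = 6.462

Σ counts = 64. Posterior: Gamma(shape = 4.5+64 = 68.5, rate = 2.6+8 = 10.6).
Mode = (α−1)/β = 67.5/10.6 = 6.368.
Mean = α/β = 68.5/10.6 = 6.462.
The posterior is right-skewed, so the mean exceeds the mode.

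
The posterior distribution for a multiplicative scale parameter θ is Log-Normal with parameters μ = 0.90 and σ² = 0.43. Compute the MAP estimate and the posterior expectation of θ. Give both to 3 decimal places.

Mode = exp(μ − σ²) = exp(0.47) = 1.600.
Mean = exp(μ + σ²/2) = exp(1.115) = 3.050.
The posterior is right-skewed, so the mean exceeds the mode.

MAP = 1.600, posterior mean = 3.050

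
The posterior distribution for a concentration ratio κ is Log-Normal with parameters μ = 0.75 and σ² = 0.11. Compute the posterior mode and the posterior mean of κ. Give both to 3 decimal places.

MAP = 1.896, posterior mean = 2.237

Mode = exp(μ − σ²) = exp(0.64) = 1.896.
Mean = exp(μ + σ²/2) = exp(0.805) = 2.237.
The posterior is right-skewed, so the mean exceeds the mode.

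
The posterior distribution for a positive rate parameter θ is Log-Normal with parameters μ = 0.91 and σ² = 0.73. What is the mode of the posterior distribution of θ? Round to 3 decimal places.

1.197

Mode = exp(μ − σ²) = exp(0.18) = 1.197.
Mean = exp(μ + σ²/2) = exp(1.275) = 3.579.
This is the posterior mode — the MAP estimate.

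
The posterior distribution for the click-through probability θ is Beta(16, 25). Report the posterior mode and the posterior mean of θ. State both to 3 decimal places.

posterior mode = 0.385, posterior mean = 0.390

Mode = (16−1)/(16+25−2) = 15/39 = 0.385.
Mean = 16/(16+25) = 16/41 = 0.390.
Mean > mode: the posterior has a right tail.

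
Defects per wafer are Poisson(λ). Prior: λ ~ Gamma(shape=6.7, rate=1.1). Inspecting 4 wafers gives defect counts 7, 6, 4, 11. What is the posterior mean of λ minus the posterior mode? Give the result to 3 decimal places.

Σ counts = 28. Posterior: Gamma(shape = 6.7+28 = 34.7, rate = 1.1+4 = 5.1).
Mode = (α−1)/β = 33.7/5.1 = 6.608.
Mean = α/β = 34.7/5.1 = 6.804.
Difference = 6.804 − 6.608 = 0.196.
The mean is pulled above the mode by the posterior's right skew.

0.196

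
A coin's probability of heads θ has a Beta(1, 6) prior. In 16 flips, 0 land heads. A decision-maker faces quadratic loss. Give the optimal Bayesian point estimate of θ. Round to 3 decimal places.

Posterior: Beta(1+0, 6+16) = Beta(1, 22).
Since α = 1 ≤ 1 and β > 1, the Beta density is monotone decreasing on [0,1]; the mode is at 0.
Mean = 1/(1+22) = 0.043.
Quadratic loss ⇒ the optimal estimator is the posterior mean.

0.043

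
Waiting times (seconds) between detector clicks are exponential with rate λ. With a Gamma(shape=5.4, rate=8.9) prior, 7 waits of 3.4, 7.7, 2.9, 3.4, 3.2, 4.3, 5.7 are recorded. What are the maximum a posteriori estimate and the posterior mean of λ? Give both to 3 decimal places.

Σ times = 30.6. Posterior: Gamma(shape = 5.4+7 = 12.4, rate = 8.9+30.6 = 39.5).
Mode = (α−1)/β = 11.4/39.5 = 0.289.
Mean = α/β = 12.4/39.5 = 0.314.
The posterior is right-skewed, so the mean exceeds the mode.

MAP = 0.289, posterior mean = 0.314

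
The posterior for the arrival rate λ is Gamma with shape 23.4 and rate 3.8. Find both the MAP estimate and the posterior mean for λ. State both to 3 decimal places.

Mode = (α−1)/β = 22.4/3.8 = 5.895.
Mean = α/β = 23.4/3.8 = 6.158.

λ_MAP = 5.895, E[λ|data] = 6.158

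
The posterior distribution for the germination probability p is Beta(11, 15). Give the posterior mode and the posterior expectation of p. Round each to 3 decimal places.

p_MAP = 0.417, E[p|data] = 0.423

Mode = (11−1)/(11+15−2) = 10/24 = 0.417.
Mean = 11/(11+15) = 11/26 = 0.423.
The mean is pulled above the mode by the posterior's right skew.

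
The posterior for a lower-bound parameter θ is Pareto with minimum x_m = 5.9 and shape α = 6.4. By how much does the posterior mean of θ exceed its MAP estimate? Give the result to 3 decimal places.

1.093

The Pareto density is strictly decreasing on [x_m, ∞), so the mode is x_m = 5.900.
Mean = α·x_m/(α−1) = 6.4·5.9/5.4 = 6.993.
Difference = 6.993 − 5.900 = 1.093.
Right-skewed posterior ⇒ mode < mean.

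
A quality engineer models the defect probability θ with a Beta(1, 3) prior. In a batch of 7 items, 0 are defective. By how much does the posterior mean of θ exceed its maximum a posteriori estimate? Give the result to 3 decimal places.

0.091

Posterior: Beta(1+0, 3+7) = Beta(1, 10).
Since α = 1 ≤ 1 and β > 1, the Beta density is monotone decreasing on [0,1]; the mode is at 0.
Mean = 1/(1+10) = 0.091.
Difference = 0.091 − 0.000 = 0.091.
Right-skewed posterior ⇒ mode < mean.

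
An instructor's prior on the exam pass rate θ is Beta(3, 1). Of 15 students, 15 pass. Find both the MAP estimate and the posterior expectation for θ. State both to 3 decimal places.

MAP: 1.000. Posterior mean: 0.947.

Posterior: Beta(3+15, 1+0) = Beta(18, 1).
Since β = 1 ≤ 1 and α > 1, the Beta density is monotone increasing on [0,1]; the mode is at 1.
Mean = 18/(18+1) = 0.947.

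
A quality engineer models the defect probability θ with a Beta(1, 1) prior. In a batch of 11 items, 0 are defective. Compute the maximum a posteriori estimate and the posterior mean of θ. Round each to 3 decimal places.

MAP: 0.000. Posterior mean: 0.077.

Posterior: Beta(1+0, 1+11) = Beta(1, 12).
Since α = 1 ≤ 1 and β > 1, the Beta density is monotone decreasing on [0,1]; the mode is at 0.
Mean = 1/(1+12) = 0.077.
The posterior is right-skewed, so the mean exceeds the mode.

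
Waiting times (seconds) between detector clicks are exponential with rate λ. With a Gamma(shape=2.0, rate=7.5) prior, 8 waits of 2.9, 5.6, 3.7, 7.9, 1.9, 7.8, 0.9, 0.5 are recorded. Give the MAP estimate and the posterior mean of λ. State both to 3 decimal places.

MAP = 0.233, posterior mean = 0.258

Σ times = 31.2. Posterior: Gamma(shape = 2.0+8 = 10.0, rate = 7.5+31.2 = 38.7).
Mode = (α−1)/β = 9.0/38.7 = 0.233.
Mean = α/β = 10.0/38.7 = 0.258.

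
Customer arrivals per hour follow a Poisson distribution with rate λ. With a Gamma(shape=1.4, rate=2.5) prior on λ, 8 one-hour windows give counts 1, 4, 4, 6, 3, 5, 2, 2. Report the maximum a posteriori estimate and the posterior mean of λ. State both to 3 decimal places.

MAP = 2.610; posterior mean = 2.705

Σ counts = 27. Posterior: Gamma(shape = 1.4+27 = 28.4, rate = 2.5+8 = 10.5).
Mode = (α−1)/β = 27.4/10.5 = 2.610.
Mean = α/β = 28.4/10.5 = 2.705.
Mean > mode: the posterior has a right tail.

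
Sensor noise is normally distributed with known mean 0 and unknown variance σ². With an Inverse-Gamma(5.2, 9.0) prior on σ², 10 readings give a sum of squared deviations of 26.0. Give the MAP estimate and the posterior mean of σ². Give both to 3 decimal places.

MAP estimate = 1.964, posterior mean = 2.391

Posterior: Inverse-Gamma(shape = 5.2+10/2 = 10.2, scale = 9.0+26.0/2 = 22.0).
Mode = β/(α+1) = 22.0/11.2 = 1.964.
Mean = β/(α−1) = 22.0/9.2 = 2.391.
Mean > mode: the posterior has a right tail.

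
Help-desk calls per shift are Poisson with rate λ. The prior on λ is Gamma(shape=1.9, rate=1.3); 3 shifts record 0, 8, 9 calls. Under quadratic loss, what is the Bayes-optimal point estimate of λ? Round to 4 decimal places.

4.3953

Σ counts = 17. Posterior: Gamma(shape = 1.9+17 = 18.9, rate = 1.3+3 = 4.3).
Mode = (α−1)/β = 17.9/4.3 = 4.1628.
Mean = α/β = 18.9/4.3 = 4.3953.
Quadratic loss ⇒ the optimal estimator is the posterior mean.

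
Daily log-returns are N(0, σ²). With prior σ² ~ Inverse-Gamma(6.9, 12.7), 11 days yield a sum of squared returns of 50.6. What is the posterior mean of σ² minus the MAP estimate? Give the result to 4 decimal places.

0.4975

Posterior: Inverse-Gamma(shape = 6.9+11/2 = 12.4, scale = 12.7+50.6/2 = 38.0).
Mode = β/(α+1) = 38.0/13.4 = 2.8358.
Mean = β/(α−1) = 38.0/11.4 = 3.3333.
Difference = 3.3333 − 2.8358 = 0.4975.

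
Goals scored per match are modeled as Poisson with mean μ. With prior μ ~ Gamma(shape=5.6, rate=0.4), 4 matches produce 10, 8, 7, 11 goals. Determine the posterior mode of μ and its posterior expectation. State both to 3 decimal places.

posterior mode = 9.227, posterior expectation = 9.455

Σ counts = 36. Posterior: Gamma(shape = 5.6+36 = 41.6, rate = 0.4+4 = 4.4).
Mode = (α−1)/β = 40.6/4.4 = 9.227.
Mean = α/β = 41.6/4.4 = 9.455.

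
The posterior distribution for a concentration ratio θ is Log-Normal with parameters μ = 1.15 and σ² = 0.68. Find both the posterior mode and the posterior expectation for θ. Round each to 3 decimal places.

Mode = exp(μ − σ²) = exp(0.47) = 1.600.
Mean = exp(μ + σ²/2) = exp(1.490) = 4.437.
The posterior is right-skewed, so the mean exceeds the mode.

MAP = 1.600, posterior mean = 4.437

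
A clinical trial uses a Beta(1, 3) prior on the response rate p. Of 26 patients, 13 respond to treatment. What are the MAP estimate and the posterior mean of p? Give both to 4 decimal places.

Posterior: Beta(1+13, 3+13) = Beta(14, 16).
Mode = (14−1)/(14+16−2) = 13/28 = 0.4643.
Mean = 14/(14+16) = 14/30 = 0.4667.

p_MAP = 0.4643, E[p|data] = 0.4667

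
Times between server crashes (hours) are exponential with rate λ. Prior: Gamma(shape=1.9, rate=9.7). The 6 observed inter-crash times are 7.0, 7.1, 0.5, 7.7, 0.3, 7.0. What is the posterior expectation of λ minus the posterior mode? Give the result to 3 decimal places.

0.025

Σ times = 29.6. Posterior: Gamma(shape = 1.9+6 = 7.9, rate = 9.7+29.6 = 39.3).
Mode = (α−1)/β = 6.9/39.3 = 0.176.
Mean = α/β = 7.9/39.3 = 0.201.
Difference = 0.201 − 0.176 = 0.025.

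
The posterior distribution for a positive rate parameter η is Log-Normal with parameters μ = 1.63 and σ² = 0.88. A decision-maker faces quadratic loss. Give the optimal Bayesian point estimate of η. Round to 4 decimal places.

7.9248

Mode = exp(μ − σ²) = exp(0.75) = 2.1170.
Mean = exp(μ + σ²/2) = exp(2.070) = 7.9248.
Quadratic loss ⇒ the optimal estimator is the posterior mean.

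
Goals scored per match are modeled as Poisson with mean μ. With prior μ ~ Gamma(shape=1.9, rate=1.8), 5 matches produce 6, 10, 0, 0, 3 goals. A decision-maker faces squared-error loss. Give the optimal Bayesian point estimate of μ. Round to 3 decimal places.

3.074

Σ counts = 19. Posterior: Gamma(shape = 1.9+19 = 20.9, rate = 1.8+5 = 6.8).
Mode = (α−1)/β = 19.9/6.8 = 2.926.
Mean = α/β = 20.9/6.8 = 3.074.
Squared-error loss ⇒ the optimal estimator is the posterior mean.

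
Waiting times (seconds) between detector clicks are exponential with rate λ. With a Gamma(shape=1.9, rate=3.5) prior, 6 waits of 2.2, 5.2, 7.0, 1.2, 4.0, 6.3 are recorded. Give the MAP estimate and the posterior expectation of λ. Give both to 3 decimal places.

Σ times = 25.9. Posterior: Gamma(shape = 1.9+6 = 7.9, rate = 3.5+25.9 = 29.4).
Mode = (α−1)/β = 6.9/29.4 = 0.235.
Mean = α/β = 7.9/29.4 = 0.269.
Right-skewed posterior ⇒ mode < mean.

MAP estimate = 0.235, posterior expectation = 0.269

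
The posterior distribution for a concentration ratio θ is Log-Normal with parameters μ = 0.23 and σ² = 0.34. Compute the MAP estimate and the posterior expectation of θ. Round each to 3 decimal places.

MAP = 0.896, posterior mean = 1.492

Mode = exp(μ − σ²) = exp(-0.11) = 0.896.
Mean = exp(μ + σ²/2) = exp(0.400) = 1.492.
The posterior is right-skewed, so the mean exceeds the mode.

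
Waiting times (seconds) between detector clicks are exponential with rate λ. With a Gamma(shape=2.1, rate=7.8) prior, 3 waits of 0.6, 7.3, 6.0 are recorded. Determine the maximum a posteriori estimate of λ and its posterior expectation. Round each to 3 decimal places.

Σ times = 13.9. Posterior: Gamma(shape = 2.1+3 = 5.1, rate = 7.8+13.9 = 21.7).
Mode = (α−1)/β = 4.1/21.7 = 0.189.
Mean = α/β = 5.1/21.7 = 0.235.
The mean is pulled above the mode by the posterior's right skew.

MAP: 0.189. Posterior mean: 0.235.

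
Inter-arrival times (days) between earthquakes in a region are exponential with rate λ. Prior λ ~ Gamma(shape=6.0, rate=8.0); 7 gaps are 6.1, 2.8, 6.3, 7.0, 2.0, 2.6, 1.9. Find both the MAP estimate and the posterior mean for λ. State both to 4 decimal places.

Σ times = 28.7. Posterior: Gamma(shape = 6.0+7 = 13.0, rate = 8.0+28.7 = 36.7).
Mode = (α−1)/β = 12.0/36.7 = 0.3270.
Mean = α/β = 13.0/36.7 = 0.3542.

MAP = 0.3270; posterior mean = 0.3542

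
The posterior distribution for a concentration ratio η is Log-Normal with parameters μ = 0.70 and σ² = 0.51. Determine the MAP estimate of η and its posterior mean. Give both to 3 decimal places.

MAP: 1.209. Posterior mean: 2.599.

Mode = exp(μ − σ²) = exp(0.19) = 1.209.
Mean = exp(μ + σ²/2) = exp(0.955) = 2.599.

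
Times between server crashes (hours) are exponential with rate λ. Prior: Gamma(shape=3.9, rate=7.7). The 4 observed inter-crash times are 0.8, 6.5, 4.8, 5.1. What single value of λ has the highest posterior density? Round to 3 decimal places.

0.277

Σ times = 17.2. Posterior: Gamma(shape = 3.9+4 = 7.9, rate = 7.7+17.2 = 24.9).
Mode = (α−1)/β = 6.9/24.9 = 0.277.
Mean = α/β = 7.9/24.9 = 0.317.
This is the posterior mode — the MAP estimate.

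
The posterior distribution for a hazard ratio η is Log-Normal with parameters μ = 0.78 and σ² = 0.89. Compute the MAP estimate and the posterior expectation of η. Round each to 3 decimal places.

MAP: 0.896. Posterior mean: 3.404.

Mode = exp(μ − σ²) = exp(-0.11) = 0.896.
Mean = exp(μ + σ²/2) = exp(1.225) = 3.404.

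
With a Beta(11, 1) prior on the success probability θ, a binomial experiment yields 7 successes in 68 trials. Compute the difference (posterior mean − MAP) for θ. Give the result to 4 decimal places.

0.0071

Posterior: Beta(11+7, 1+61) = Beta(18, 62).
Mode = (18−1)/(18+62−2) = 17/78 = 0.2179.
Mean = 18/(18+62) = 18/80 = 0.2250.
Difference = 0.2250 − 0.2179 = 0.0071.
The posterior is right-skewed, so the mean exceeds the mode.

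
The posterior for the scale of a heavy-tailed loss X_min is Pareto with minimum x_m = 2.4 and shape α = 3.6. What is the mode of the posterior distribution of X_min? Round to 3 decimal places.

2.400

The Pareto density is strictly decreasing on [x_m, ∞), so the mode is x_m = 2.400.
Mean = α·x_m/(α−1) = 3.6·2.4/2.6 = 3.323.
This is the posterior mode — the MAP estimate.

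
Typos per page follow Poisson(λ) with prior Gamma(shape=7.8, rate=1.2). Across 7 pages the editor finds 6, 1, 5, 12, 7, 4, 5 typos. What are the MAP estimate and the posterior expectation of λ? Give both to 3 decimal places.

MAP estimate = 5.707, posterior expectation = 5.829

Σ counts = 40. Posterior: Gamma(shape = 7.8+40 = 47.8, rate = 1.2+7 = 8.2).
Mode = (α−1)/β = 46.8/8.2 = 5.707.
Mean = α/β = 47.8/8.2 = 5.829.
Mean > mode: the posterior has a right tail.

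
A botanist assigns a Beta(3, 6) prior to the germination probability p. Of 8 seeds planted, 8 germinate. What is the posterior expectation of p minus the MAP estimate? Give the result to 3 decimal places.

Posterior: Beta(3+8, 6+0) = Beta(11, 6).
Mode = (11−1)/(11+6−2) = 10/15 = 0.667.
Mean = 11/(11+6) = 11/17 = 0.647.
Difference = 0.647 − 0.667 = -0.020.
The mean is pulled below the mode by the posterior's left skew.

-0.020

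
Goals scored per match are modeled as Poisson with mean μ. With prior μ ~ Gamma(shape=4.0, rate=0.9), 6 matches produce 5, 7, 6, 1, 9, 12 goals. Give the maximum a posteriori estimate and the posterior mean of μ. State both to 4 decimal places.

Σ counts = 40. Posterior: Gamma(shape = 4.0+40 = 44.0, rate = 0.9+6 = 6.9).
Mode = (α−1)/β = 43.0/6.9 = 6.2319.
Mean = α/β = 44.0/6.9 = 6.3768.

MAP = 6.2319, posterior mean = 6.3768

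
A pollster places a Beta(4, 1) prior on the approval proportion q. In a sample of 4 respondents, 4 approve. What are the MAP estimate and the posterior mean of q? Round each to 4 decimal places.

Posterior: Beta(4+4, 1+0) = Beta(8, 1).
Since β = 1 ≤ 1 and α > 1, the Beta density is monotone increasing on [0,1]; the mode is at 1.
Mean = 8/(8+1) = 0.8889.
The mean is pulled below the mode by the posterior's left skew.

MAP = 1.0000; posterior mean = 0.8889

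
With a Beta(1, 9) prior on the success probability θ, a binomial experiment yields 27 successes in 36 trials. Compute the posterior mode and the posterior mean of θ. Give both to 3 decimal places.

Posterior: Beta(1+27, 9+9) = Beta(28, 18).
Mode = (28−1)/(28+18−2) = 27/44 = 0.614.
Mean = 28/(28+18) = 28/46 = 0.609.

θ_MAP = 0.614, E[θ|data] = 0.609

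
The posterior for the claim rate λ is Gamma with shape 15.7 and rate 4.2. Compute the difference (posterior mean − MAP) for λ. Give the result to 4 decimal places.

0.2381

Mode = (α−1)/β = 14.7/4.2 = 3.5000.
Mean = α/β = 15.7/4.2 = 3.7381.
Difference = 3.7381 − 3.5000 = 0.2381.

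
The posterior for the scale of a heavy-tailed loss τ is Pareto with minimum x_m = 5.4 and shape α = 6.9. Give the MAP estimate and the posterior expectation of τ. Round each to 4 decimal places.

MAP = 5.4000, posterior mean = 6.3153

The Pareto density is strictly decreasing on [x_m, ∞), so the mode is x_m = 5.4000.
Mean = α·x_m/(α−1) = 6.9·5.4/5.9 = 6.3153.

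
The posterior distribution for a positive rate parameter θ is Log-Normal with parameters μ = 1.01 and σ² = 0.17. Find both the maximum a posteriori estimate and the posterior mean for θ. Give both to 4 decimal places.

Mode = exp(μ − σ²) = exp(0.84) = 2.3164.
Mean = exp(μ + σ²/2) = exp(1.095) = 2.9892.
The posterior is right-skewed, so the mean exceeds the mode.

maximum a posteriori estimate = 2.3164, posterior mean = 2.9892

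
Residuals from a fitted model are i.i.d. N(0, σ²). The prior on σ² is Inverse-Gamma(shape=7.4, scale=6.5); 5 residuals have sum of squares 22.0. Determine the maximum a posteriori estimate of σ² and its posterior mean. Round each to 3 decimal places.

Posterior: Inverse-Gamma(shape = 7.4+5/2 = 9.9, scale = 6.5+22.0/2 = 17.5).
Mode = β/(α+1) = 17.5/10.9 = 1.606.
Mean = β/(α−1) = 17.5/8.9 = 1.966.

maximum a posteriori estimate = 1.606, posterior mean = 1.966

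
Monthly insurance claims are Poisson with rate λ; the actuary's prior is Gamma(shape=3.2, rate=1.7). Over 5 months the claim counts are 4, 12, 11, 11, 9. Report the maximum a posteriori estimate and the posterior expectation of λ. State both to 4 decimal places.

maximum a posteriori estimate = 7.3433, posterior expectation = 7.4925

Σ counts = 47. Posterior: Gamma(shape = 3.2+47 = 50.2, rate = 1.7+5 = 6.7).
Mode = (α−1)/β = 49.2/6.7 = 7.3433.
Mean = α/β = 50.2/6.7 = 7.4925.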